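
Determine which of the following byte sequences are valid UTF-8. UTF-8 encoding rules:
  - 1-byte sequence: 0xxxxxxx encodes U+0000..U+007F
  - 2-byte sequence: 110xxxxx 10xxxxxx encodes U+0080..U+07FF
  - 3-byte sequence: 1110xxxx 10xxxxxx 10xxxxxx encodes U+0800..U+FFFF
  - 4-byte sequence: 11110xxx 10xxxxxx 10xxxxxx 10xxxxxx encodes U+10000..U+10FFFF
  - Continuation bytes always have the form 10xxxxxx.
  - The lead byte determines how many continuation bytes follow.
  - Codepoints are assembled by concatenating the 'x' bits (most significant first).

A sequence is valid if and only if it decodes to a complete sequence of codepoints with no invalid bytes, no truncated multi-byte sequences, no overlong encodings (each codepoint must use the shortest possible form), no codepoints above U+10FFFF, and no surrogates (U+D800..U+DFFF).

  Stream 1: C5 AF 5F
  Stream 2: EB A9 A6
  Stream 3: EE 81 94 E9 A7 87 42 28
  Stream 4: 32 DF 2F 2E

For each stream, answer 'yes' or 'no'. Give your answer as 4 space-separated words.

Answer: yes yes yes no

Derivation:
Stream 1: decodes cleanly. VALID
Stream 2: decodes cleanly. VALID
Stream 3: decodes cleanly. VALID
Stream 4: error at byte offset 2. INVALID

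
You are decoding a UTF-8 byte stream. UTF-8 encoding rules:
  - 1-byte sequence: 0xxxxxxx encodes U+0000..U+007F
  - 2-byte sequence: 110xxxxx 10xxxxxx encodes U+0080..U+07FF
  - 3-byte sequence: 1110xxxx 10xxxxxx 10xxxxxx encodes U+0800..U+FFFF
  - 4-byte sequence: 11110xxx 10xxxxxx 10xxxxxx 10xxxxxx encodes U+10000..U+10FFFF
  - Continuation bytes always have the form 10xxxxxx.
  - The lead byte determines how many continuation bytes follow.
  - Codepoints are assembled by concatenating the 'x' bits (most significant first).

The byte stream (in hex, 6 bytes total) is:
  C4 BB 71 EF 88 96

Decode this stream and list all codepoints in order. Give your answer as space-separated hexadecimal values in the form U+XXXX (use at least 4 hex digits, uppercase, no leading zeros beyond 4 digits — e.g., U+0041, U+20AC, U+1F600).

Byte[0]=C4: 2-byte lead, need 1 cont bytes. acc=0x4
Byte[1]=BB: continuation. acc=(acc<<6)|0x3B=0x13B
Completed: cp=U+013B (starts at byte 0)
Byte[2]=71: 1-byte ASCII. cp=U+0071
Byte[3]=EF: 3-byte lead, need 2 cont bytes. acc=0xF
Byte[4]=88: continuation. acc=(acc<<6)|0x08=0x3C8
Byte[5]=96: continuation. acc=(acc<<6)|0x16=0xF216
Completed: cp=U+F216 (starts at byte 3)

Answer: U+013B U+0071 U+F216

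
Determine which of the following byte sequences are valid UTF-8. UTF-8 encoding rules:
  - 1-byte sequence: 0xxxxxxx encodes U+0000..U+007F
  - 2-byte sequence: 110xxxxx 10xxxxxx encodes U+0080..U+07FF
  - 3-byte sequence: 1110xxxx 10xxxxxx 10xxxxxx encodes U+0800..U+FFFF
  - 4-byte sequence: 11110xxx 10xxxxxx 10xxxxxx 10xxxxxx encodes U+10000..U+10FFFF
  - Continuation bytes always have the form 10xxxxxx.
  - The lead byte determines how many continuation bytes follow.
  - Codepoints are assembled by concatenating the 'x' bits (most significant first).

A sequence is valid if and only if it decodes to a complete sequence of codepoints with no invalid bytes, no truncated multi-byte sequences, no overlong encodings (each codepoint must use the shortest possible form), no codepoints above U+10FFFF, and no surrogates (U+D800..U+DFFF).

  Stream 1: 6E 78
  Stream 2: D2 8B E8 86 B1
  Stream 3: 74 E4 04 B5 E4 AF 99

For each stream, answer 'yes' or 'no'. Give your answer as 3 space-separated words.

Answer: yes yes no

Derivation:
Stream 1: decodes cleanly. VALID
Stream 2: decodes cleanly. VALID
Stream 3: error at byte offset 2. INVALID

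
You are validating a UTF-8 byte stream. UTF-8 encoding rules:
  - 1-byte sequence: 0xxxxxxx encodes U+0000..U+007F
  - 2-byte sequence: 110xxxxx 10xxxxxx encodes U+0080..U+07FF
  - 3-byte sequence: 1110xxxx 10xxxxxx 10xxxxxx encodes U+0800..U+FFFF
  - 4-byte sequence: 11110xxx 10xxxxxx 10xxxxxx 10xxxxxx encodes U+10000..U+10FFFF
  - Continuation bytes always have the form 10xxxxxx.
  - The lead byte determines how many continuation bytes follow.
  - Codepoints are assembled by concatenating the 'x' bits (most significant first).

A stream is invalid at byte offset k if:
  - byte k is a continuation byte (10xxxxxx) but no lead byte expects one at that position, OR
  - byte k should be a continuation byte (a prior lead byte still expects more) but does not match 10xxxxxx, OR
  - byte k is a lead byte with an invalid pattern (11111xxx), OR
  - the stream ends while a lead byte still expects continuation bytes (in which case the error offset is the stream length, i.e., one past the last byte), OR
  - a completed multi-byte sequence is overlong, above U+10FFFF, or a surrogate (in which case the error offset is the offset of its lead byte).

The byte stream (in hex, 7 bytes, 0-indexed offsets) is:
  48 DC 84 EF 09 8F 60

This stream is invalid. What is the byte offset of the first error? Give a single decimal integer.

Answer: 4

Derivation:
Byte[0]=48: 1-byte ASCII. cp=U+0048
Byte[1]=DC: 2-byte lead, need 1 cont bytes. acc=0x1C
Byte[2]=84: continuation. acc=(acc<<6)|0x04=0x704
Completed: cp=U+0704 (starts at byte 1)
Byte[3]=EF: 3-byte lead, need 2 cont bytes. acc=0xF
Byte[4]=09: expected 10xxxxxx continuation. INVALID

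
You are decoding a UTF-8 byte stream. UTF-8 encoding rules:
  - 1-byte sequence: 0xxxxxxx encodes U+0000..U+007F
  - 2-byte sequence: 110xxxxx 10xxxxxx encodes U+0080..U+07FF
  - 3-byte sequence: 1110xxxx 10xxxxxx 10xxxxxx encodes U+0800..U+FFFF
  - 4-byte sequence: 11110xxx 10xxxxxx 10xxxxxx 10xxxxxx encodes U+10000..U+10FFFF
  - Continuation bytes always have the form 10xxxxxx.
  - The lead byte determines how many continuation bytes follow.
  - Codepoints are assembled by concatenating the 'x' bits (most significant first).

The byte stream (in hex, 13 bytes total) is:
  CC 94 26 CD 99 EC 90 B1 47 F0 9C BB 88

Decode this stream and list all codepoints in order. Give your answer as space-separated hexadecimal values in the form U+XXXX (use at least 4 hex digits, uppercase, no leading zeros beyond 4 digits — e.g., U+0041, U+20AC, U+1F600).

Byte[0]=CC: 2-byte lead, need 1 cont bytes. acc=0xC
Byte[1]=94: continuation. acc=(acc<<6)|0x14=0x314
Completed: cp=U+0314 (starts at byte 0)
Byte[2]=26: 1-byte ASCII. cp=U+0026
Byte[3]=CD: 2-byte lead, need 1 cont bytes. acc=0xD
Byte[4]=99: continuation. acc=(acc<<6)|0x19=0x359
Completed: cp=U+0359 (starts at byte 3)
Byte[5]=EC: 3-byte lead, need 2 cont bytes. acc=0xC
Byte[6]=90: continuation. acc=(acc<<6)|0x10=0x310
Byte[7]=B1: continuation. acc=(acc<<6)|0x31=0xC431
Completed: cp=U+C431 (starts at byte 5)
Byte[8]=47: 1-byte ASCII. cp=U+0047
Byte[9]=F0: 4-byte lead, need 3 cont bytes. acc=0x0
Byte[10]=9C: continuation. acc=(acc<<6)|0x1C=0x1C
Byte[11]=BB: continuation. acc=(acc<<6)|0x3B=0x73B
Byte[12]=88: continuation. acc=(acc<<6)|0x08=0x1CEC8
Completed: cp=U+1CEC8 (starts at byte 9)

Answer: U+0314 U+0026 U+0359 U+C431 U+0047 U+1CEC8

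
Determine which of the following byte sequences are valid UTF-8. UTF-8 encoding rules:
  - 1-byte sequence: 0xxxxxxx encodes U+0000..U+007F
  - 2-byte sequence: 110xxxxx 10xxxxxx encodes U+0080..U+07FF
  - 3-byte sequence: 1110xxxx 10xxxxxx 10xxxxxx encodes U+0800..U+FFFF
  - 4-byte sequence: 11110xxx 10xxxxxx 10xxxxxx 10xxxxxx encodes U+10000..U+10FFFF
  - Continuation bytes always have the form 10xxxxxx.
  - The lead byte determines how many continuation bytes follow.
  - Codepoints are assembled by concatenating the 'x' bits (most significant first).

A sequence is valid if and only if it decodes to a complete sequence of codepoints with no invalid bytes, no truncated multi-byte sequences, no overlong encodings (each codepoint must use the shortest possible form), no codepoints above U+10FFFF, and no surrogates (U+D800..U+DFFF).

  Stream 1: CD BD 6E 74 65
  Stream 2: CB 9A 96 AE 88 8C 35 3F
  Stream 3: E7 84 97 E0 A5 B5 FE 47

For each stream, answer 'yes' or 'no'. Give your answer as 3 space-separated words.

Answer: yes no no

Derivation:
Stream 1: decodes cleanly. VALID
Stream 2: error at byte offset 2. INVALID
Stream 3: error at byte offset 6. INVALID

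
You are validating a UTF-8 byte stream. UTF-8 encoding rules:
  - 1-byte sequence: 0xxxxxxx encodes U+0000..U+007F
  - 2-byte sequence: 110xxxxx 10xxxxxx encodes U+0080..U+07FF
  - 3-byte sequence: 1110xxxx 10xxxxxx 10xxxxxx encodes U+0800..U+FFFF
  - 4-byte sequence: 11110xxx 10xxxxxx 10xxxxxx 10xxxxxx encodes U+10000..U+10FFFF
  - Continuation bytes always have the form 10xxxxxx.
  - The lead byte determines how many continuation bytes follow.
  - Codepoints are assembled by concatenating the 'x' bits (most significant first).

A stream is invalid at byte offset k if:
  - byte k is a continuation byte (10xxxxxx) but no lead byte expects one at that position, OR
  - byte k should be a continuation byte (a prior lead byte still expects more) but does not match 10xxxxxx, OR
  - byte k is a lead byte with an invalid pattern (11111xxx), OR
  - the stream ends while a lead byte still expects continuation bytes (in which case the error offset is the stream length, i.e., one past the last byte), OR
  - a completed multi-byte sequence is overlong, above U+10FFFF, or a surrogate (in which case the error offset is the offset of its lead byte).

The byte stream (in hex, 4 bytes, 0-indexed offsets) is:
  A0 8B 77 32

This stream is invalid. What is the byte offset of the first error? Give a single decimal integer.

Byte[0]=A0: INVALID lead byte (not 0xxx/110x/1110/11110)

Answer: 0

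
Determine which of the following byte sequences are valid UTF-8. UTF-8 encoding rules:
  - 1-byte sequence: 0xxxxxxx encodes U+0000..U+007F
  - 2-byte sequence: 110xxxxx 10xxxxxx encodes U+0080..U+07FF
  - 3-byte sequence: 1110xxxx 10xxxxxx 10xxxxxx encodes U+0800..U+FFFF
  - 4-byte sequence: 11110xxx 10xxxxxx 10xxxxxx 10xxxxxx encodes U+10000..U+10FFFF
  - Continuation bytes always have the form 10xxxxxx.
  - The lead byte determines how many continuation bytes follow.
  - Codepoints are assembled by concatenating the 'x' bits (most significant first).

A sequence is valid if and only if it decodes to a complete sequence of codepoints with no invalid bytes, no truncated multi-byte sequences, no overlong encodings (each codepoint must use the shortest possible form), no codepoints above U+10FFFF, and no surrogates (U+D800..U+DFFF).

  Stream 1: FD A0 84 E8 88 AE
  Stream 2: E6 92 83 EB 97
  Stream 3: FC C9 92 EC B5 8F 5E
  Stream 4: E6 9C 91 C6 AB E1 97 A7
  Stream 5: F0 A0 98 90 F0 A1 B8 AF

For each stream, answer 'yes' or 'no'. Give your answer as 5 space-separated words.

Answer: no no no yes yes

Derivation:
Stream 1: error at byte offset 0. INVALID
Stream 2: error at byte offset 5. INVALID
Stream 3: error at byte offset 0. INVALID
Stream 4: decodes cleanly. VALID
Stream 5: decodes cleanly. VALID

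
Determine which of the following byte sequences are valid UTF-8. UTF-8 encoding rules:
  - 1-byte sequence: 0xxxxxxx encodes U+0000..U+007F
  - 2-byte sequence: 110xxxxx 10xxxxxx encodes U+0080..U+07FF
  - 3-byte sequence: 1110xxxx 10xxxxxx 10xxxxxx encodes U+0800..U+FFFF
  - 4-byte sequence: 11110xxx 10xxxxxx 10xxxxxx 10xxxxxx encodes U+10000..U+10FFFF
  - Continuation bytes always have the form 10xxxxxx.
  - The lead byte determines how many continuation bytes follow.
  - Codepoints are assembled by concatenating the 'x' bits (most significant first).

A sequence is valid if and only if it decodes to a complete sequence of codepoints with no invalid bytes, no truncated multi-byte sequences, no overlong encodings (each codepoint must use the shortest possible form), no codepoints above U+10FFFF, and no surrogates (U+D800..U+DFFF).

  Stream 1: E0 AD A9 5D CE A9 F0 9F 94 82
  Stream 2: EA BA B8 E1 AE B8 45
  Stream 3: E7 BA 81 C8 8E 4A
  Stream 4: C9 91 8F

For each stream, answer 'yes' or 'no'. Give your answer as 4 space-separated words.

Stream 1: decodes cleanly. VALID
Stream 2: decodes cleanly. VALID
Stream 3: decodes cleanly. VALID
Stream 4: error at byte offset 2. INVALID

Answer: yes yes yes no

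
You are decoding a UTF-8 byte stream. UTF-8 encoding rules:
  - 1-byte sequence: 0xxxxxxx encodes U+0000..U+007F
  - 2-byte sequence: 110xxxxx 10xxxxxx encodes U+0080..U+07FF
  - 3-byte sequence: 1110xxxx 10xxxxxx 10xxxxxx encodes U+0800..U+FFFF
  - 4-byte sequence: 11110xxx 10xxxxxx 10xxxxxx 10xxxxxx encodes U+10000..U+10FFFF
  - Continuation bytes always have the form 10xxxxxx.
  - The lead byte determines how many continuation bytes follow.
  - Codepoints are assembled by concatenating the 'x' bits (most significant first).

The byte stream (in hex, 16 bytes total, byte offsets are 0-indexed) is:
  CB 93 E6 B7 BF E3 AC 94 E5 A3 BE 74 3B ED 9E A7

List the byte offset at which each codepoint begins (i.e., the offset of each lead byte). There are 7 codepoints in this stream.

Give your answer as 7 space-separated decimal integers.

Byte[0]=CB: 2-byte lead, need 1 cont bytes. acc=0xB
Byte[1]=93: continuation. acc=(acc<<6)|0x13=0x2D3
Completed: cp=U+02D3 (starts at byte 0)
Byte[2]=E6: 3-byte lead, need 2 cont bytes. acc=0x6
Byte[3]=B7: continuation. acc=(acc<<6)|0x37=0x1B7
Byte[4]=BF: continuation. acc=(acc<<6)|0x3F=0x6DFF
Completed: cp=U+6DFF (starts at byte 2)
Byte[5]=E3: 3-byte lead, need 2 cont bytes. acc=0x3
Byte[6]=AC: continuation. acc=(acc<<6)|0x2C=0xEC
Byte[7]=94: continuation. acc=(acc<<6)|0x14=0x3B14
Completed: cp=U+3B14 (starts at byte 5)
Byte[8]=E5: 3-byte lead, need 2 cont bytes. acc=0x5
Byte[9]=A3: continuation. acc=(acc<<6)|0x23=0x163
Byte[10]=BE: continuation. acc=(acc<<6)|0x3E=0x58FE
Completed: cp=U+58FE (starts at byte 8)
Byte[11]=74: 1-byte ASCII. cp=U+0074
Byte[12]=3B: 1-byte ASCII. cp=U+003B
Byte[13]=ED: 3-byte lead, need 2 cont bytes. acc=0xD
Byte[14]=9E: continuation. acc=(acc<<6)|0x1E=0x35E
Byte[15]=A7: continuation. acc=(acc<<6)|0x27=0xD7A7
Completed: cp=U+D7A7 (starts at byte 13)

Answer: 0 2 5 8 11 12 13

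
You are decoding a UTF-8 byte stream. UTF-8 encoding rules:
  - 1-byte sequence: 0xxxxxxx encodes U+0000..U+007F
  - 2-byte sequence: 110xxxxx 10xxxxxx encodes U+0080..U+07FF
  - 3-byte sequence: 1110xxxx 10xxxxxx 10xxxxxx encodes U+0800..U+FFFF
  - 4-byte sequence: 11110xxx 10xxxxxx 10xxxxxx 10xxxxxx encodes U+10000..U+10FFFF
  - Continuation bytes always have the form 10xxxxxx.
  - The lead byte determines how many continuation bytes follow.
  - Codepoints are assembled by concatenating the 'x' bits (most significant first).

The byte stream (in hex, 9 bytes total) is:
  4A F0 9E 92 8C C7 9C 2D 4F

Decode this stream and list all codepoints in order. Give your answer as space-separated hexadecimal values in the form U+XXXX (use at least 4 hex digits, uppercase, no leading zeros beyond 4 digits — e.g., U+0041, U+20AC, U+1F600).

Answer: U+004A U+1E48C U+01DC U+002D U+004F

Derivation:
Byte[0]=4A: 1-byte ASCII. cp=U+004A
Byte[1]=F0: 4-byte lead, need 3 cont bytes. acc=0x0
Byte[2]=9E: continuation. acc=(acc<<6)|0x1E=0x1E
Byte[3]=92: continuation. acc=(acc<<6)|0x12=0x792
Byte[4]=8C: continuation. acc=(acc<<6)|0x0C=0x1E48C
Completed: cp=U+1E48C (starts at byte 1)
Byte[5]=C7: 2-byte lead, need 1 cont bytes. acc=0x7
Byte[6]=9C: continuation. acc=(acc<<6)|0x1C=0x1DC
Completed: cp=U+01DC (starts at byte 5)
Byte[7]=2D: 1-byte ASCII. cp=U+002D
Byte[8]=4F: 1-byte ASCII. cp=U+004F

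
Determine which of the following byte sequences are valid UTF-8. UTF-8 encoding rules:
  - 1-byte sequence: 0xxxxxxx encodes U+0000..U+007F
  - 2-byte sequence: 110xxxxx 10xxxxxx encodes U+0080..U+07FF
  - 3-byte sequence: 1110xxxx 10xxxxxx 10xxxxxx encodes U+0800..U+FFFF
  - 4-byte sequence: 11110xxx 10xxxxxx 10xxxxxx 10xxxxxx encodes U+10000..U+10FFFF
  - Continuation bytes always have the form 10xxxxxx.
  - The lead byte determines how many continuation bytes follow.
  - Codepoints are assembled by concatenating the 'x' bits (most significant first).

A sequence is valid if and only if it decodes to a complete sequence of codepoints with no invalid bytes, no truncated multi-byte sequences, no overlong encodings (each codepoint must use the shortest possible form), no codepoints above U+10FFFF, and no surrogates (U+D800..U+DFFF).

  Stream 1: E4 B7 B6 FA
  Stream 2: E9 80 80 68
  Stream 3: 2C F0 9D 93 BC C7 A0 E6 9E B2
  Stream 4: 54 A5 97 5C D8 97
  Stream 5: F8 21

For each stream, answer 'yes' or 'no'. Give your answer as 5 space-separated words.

Answer: no yes yes no no

Derivation:
Stream 1: error at byte offset 3. INVALID
Stream 2: decodes cleanly. VALID
Stream 3: decodes cleanly. VALID
Stream 4: error at byte offset 1. INVALID
Stream 5: error at byte offset 0. INVALID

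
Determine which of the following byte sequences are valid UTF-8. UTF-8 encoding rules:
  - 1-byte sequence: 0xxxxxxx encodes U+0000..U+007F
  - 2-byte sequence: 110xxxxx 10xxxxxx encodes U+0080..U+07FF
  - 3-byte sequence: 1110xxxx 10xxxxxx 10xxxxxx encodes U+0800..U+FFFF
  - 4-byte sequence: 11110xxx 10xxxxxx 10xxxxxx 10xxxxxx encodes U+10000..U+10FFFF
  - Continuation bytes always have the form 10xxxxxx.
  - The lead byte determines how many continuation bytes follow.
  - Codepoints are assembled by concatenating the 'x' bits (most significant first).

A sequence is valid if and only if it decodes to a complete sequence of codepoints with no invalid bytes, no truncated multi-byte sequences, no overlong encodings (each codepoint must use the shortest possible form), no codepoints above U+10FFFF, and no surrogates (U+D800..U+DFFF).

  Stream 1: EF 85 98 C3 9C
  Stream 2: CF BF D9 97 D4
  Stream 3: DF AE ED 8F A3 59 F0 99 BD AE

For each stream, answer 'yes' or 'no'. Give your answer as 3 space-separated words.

Stream 1: decodes cleanly. VALID
Stream 2: error at byte offset 5. INVALID
Stream 3: decodes cleanly. VALID

Answer: yes no yes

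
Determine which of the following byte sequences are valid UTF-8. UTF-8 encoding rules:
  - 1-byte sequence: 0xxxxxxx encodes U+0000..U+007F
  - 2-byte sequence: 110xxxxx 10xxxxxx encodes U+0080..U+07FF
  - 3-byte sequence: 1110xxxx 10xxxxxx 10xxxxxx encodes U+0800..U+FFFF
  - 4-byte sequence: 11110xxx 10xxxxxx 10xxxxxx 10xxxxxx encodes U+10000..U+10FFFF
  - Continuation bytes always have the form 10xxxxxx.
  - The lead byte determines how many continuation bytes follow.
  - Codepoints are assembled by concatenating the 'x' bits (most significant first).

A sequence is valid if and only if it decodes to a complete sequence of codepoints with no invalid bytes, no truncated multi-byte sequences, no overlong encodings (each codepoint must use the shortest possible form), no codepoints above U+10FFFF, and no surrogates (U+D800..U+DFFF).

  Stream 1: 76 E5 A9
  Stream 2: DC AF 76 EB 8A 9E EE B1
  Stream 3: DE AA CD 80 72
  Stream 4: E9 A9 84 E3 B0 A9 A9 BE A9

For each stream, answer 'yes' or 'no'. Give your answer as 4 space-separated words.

Stream 1: error at byte offset 3. INVALID
Stream 2: error at byte offset 8. INVALID
Stream 3: decodes cleanly. VALID
Stream 4: error at byte offset 6. INVALID

Answer: no no yes no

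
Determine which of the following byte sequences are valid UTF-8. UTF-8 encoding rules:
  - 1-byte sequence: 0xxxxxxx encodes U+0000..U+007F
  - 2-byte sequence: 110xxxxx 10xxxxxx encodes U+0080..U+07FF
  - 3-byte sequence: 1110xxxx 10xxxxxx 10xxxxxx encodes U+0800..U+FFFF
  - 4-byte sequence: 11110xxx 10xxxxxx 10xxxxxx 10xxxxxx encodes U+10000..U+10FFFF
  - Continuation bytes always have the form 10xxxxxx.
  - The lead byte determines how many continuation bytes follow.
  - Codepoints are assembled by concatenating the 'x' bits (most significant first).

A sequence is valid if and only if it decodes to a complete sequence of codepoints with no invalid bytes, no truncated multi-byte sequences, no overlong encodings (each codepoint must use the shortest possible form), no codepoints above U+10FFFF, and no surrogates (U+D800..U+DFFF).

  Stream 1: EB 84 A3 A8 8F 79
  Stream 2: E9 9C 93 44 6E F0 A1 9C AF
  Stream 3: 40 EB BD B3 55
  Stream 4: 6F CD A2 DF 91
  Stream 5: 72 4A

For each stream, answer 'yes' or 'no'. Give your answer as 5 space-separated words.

Answer: no yes yes yes yes

Derivation:
Stream 1: error at byte offset 3. INVALID
Stream 2: decodes cleanly. VALID
Stream 3: decodes cleanly. VALID
Stream 4: decodes cleanly. VALID
Stream 5: decodes cleanly. VALID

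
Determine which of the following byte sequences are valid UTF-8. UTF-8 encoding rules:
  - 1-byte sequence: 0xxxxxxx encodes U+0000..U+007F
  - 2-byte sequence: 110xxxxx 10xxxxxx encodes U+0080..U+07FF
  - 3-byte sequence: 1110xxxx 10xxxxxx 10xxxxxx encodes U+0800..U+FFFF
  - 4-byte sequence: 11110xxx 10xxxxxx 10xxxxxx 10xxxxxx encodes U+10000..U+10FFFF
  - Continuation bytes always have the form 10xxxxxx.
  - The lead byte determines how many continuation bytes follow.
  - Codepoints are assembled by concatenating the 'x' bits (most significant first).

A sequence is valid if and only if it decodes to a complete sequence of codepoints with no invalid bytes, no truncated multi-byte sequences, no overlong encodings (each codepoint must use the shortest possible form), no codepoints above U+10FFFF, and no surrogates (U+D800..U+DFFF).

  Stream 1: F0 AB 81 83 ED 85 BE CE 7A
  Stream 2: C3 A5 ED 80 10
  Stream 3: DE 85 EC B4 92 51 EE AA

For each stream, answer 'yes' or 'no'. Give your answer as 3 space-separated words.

Answer: no no no

Derivation:
Stream 1: error at byte offset 8. INVALID
Stream 2: error at byte offset 4. INVALID
Stream 3: error at byte offset 8. INVALID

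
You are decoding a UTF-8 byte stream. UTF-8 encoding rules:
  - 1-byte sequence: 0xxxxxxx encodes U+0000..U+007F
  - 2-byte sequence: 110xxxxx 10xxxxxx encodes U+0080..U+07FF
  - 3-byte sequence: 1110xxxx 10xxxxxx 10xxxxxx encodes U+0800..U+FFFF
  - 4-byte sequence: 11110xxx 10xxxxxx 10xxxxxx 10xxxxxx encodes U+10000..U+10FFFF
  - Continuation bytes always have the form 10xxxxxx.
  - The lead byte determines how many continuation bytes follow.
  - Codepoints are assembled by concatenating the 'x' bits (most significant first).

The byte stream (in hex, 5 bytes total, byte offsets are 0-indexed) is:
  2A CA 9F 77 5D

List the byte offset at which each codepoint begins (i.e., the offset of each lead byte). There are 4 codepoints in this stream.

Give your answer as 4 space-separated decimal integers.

Answer: 0 1 3 4

Derivation:
Byte[0]=2A: 1-byte ASCII. cp=U+002A
Byte[1]=CA: 2-byte lead, need 1 cont bytes. acc=0xA
Byte[2]=9F: continuation. acc=(acc<<6)|0x1F=0x29F
Completed: cp=U+029F (starts at byte 1)
Byte[3]=77: 1-byte ASCII. cp=U+0077
Byte[4]=5D: 1-byte ASCII. cp=U+005D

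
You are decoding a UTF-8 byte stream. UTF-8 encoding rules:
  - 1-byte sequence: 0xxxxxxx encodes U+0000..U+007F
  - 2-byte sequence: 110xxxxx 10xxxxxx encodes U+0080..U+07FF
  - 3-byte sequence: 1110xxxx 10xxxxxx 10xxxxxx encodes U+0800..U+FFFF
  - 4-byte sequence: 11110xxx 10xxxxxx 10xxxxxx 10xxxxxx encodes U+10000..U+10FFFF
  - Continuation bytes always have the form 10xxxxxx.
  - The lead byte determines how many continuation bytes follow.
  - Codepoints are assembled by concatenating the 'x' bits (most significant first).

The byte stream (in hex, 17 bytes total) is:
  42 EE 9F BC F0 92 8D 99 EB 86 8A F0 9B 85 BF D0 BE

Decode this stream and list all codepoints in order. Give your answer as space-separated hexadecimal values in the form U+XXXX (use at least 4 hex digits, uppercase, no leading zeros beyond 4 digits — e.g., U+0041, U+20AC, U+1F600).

Answer: U+0042 U+E7FC U+12359 U+B18A U+1B17F U+043E

Derivation:
Byte[0]=42: 1-byte ASCII. cp=U+0042
Byte[1]=EE: 3-byte lead, need 2 cont bytes. acc=0xE
Byte[2]=9F: continuation. acc=(acc<<6)|0x1F=0x39F
Byte[3]=BC: continuation. acc=(acc<<6)|0x3C=0xE7FC
Completed: cp=U+E7FC (starts at byte 1)
Byte[4]=F0: 4-byte lead, need 3 cont bytes. acc=0x0
Byte[5]=92: continuation. acc=(acc<<6)|0x12=0x12
Byte[6]=8D: continuation. acc=(acc<<6)|0x0D=0x48D
Byte[7]=99: continuation. acc=(acc<<6)|0x19=0x12359
Completed: cp=U+12359 (starts at byte 4)
Byte[8]=EB: 3-byte lead, need 2 cont bytes. acc=0xB
Byte[9]=86: continuation. acc=(acc<<6)|0x06=0x2C6
Byte[10]=8A: continuation. acc=(acc<<6)|0x0A=0xB18A
Completed: cp=U+B18A (starts at byte 8)
Byte[11]=F0: 4-byte lead, need 3 cont bytes. acc=0x0
Byte[12]=9B: continuation. acc=(acc<<6)|0x1B=0x1B
Byte[13]=85: continuation. acc=(acc<<6)|0x05=0x6C5
Byte[14]=BF: continuation. acc=(acc<<6)|0x3F=0x1B17F
Completed: cp=U+1B17F (starts at byte 11)
Byte[15]=D0: 2-byte lead, need 1 cont bytes. acc=0x10
Byte[16]=BE: continuation. acc=(acc<<6)|0x3E=0x43E
Completed: cp=U+043E (starts at byte 15)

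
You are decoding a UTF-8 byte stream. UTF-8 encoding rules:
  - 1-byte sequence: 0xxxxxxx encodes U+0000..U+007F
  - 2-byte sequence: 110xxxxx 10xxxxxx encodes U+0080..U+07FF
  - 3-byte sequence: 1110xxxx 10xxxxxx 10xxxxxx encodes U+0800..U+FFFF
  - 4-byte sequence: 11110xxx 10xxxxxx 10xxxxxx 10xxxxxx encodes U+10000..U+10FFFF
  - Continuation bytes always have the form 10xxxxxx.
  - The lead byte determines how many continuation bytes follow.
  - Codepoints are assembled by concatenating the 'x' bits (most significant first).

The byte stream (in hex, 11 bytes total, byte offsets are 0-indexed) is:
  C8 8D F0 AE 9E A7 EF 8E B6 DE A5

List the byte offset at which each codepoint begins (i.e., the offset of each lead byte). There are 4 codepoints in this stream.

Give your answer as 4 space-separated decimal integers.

Answer: 0 2 6 9

Derivation:
Byte[0]=C8: 2-byte lead, need 1 cont bytes. acc=0x8
Byte[1]=8D: continuation. acc=(acc<<6)|0x0D=0x20D
Completed: cp=U+020D (starts at byte 0)
Byte[2]=F0: 4-byte lead, need 3 cont bytes. acc=0x0
Byte[3]=AE: continuation. acc=(acc<<6)|0x2E=0x2E
Byte[4]=9E: continuation. acc=(acc<<6)|0x1E=0xB9E
Byte[5]=A7: continuation. acc=(acc<<6)|0x27=0x2E7A7
Completed: cp=U+2E7A7 (starts at byte 2)
Byte[6]=EF: 3-byte lead, need 2 cont bytes. acc=0xF
Byte[7]=8E: continuation. acc=(acc<<6)|0x0E=0x3CE
Byte[8]=B6: continuation. acc=(acc<<6)|0x36=0xF3B6
Completed: cp=U+F3B6 (starts at byte 6)
Byte[9]=DE: 2-byte lead, need 1 cont bytes. acc=0x1E
Byte[10]=A5: continuation. acc=(acc<<6)|0x25=0x7A5
Completed: cp=U+07A5 (starts at byte 9)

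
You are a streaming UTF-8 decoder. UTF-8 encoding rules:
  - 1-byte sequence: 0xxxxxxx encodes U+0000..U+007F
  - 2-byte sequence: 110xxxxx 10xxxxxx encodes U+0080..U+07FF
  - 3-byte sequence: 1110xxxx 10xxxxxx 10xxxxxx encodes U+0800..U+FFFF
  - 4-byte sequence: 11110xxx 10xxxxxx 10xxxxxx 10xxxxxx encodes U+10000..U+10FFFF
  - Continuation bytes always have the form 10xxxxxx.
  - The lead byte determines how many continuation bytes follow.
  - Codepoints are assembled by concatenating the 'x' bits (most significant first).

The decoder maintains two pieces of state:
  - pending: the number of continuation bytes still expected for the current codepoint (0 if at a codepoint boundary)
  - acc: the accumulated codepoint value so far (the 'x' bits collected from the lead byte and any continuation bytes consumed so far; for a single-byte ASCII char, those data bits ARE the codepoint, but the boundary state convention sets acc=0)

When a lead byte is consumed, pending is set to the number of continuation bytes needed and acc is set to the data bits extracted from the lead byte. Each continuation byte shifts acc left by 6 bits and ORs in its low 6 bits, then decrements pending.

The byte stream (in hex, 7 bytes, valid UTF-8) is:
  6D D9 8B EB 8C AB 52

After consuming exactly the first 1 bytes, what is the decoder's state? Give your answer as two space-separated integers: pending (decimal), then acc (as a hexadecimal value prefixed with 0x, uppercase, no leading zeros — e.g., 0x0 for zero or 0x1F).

Byte[0]=6D: 1-byte. pending=0, acc=0x0

Answer: 0 0x0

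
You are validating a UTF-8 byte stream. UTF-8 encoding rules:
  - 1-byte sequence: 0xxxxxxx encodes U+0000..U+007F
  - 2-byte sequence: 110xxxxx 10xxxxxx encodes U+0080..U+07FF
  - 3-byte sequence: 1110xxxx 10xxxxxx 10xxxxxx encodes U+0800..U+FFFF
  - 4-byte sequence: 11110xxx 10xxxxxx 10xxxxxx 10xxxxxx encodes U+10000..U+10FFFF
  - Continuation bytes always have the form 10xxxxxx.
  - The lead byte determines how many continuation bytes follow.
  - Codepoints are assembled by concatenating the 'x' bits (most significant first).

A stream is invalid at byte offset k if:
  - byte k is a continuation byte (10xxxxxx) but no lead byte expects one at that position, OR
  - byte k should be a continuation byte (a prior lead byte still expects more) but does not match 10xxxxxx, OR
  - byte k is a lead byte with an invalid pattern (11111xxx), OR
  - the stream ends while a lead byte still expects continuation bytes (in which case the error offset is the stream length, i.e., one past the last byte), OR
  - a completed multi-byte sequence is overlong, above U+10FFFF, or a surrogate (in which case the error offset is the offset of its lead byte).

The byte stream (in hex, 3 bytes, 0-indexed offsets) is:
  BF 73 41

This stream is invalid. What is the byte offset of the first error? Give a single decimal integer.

Answer: 0

Derivation:
Byte[0]=BF: INVALID lead byte (not 0xxx/110x/1110/11110)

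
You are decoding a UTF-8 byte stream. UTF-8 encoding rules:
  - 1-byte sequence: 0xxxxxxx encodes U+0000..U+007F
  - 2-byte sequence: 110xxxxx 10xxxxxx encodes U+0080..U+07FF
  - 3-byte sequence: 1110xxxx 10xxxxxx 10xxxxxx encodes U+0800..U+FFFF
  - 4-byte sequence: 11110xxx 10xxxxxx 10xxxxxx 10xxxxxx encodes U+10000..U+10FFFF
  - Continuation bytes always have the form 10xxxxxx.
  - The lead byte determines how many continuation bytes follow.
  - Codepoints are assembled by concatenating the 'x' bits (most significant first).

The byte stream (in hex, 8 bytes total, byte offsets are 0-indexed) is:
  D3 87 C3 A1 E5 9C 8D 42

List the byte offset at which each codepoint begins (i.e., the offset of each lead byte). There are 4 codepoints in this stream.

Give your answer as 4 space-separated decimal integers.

Byte[0]=D3: 2-byte lead, need 1 cont bytes. acc=0x13
Byte[1]=87: continuation. acc=(acc<<6)|0x07=0x4C7
Completed: cp=U+04C7 (starts at byte 0)
Byte[2]=C3: 2-byte lead, need 1 cont bytes. acc=0x3
Byte[3]=A1: continuation. acc=(acc<<6)|0x21=0xE1
Completed: cp=U+00E1 (starts at byte 2)
Byte[4]=E5: 3-byte lead, need 2 cont bytes. acc=0x5
Byte[5]=9C: continuation. acc=(acc<<6)|0x1C=0x15C
Byte[6]=8D: continuation. acc=(acc<<6)|0x0D=0x570D
Completed: cp=U+570D (starts at byte 4)
Byte[7]=42: 1-byte ASCII. cp=U+0042

Answer: 0 2 4 7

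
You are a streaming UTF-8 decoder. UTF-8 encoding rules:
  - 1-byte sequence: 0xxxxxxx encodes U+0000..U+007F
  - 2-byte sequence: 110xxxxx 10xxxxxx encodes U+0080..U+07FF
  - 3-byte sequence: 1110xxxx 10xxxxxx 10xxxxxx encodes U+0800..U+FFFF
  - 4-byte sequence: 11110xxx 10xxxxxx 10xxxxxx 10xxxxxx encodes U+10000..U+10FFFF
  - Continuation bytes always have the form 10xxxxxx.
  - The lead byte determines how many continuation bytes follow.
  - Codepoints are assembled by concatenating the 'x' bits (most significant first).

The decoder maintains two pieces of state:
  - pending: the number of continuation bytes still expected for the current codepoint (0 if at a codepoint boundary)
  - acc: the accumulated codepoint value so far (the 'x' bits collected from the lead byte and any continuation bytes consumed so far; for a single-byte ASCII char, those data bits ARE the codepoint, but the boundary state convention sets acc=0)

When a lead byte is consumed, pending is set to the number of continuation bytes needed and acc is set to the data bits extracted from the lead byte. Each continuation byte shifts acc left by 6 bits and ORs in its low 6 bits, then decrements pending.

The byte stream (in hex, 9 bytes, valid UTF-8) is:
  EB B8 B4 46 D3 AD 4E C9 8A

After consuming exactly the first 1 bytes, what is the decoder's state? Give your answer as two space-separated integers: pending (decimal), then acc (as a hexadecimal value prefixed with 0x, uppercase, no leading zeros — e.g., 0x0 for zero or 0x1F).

Byte[0]=EB: 3-byte lead. pending=2, acc=0xB

Answer: 2 0xB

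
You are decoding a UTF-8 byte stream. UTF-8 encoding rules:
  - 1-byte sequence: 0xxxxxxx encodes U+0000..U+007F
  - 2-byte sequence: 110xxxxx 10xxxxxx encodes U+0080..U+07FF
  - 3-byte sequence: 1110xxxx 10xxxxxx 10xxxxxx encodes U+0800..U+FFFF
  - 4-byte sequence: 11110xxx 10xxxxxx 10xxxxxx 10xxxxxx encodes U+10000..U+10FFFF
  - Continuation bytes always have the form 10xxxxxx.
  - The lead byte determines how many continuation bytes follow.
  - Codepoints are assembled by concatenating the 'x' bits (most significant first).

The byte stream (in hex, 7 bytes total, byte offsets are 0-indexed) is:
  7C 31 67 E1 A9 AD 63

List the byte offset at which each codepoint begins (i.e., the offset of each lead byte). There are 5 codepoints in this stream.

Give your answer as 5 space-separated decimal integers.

Byte[0]=7C: 1-byte ASCII. cp=U+007C
Byte[1]=31: 1-byte ASCII. cp=U+0031
Byte[2]=67: 1-byte ASCII. cp=U+0067
Byte[3]=E1: 3-byte lead, need 2 cont bytes. acc=0x1
Byte[4]=A9: continuation. acc=(acc<<6)|0x29=0x69
Byte[5]=AD: continuation. acc=(acc<<6)|0x2D=0x1A6D
Completed: cp=U+1A6D (starts at byte 3)
Byte[6]=63: 1-byte ASCII. cp=U+0063

Answer: 0 1 2 3 6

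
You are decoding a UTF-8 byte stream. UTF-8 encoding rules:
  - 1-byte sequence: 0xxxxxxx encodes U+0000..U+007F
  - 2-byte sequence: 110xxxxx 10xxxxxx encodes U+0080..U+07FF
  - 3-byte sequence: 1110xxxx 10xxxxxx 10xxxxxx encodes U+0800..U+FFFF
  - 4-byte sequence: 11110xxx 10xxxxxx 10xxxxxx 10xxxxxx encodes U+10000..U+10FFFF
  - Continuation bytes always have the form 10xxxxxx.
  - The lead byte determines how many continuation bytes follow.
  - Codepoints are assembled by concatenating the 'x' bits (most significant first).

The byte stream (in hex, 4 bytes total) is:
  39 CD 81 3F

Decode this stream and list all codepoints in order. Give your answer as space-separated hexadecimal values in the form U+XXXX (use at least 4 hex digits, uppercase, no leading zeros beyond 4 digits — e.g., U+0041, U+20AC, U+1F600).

Byte[0]=39: 1-byte ASCII. cp=U+0039
Byte[1]=CD: 2-byte lead, need 1 cont bytes. acc=0xD
Byte[2]=81: continuation. acc=(acc<<6)|0x01=0x341
Completed: cp=U+0341 (starts at byte 1)
Byte[3]=3F: 1-byte ASCII. cp=U+003F

Answer: U+0039 U+0341 U+003F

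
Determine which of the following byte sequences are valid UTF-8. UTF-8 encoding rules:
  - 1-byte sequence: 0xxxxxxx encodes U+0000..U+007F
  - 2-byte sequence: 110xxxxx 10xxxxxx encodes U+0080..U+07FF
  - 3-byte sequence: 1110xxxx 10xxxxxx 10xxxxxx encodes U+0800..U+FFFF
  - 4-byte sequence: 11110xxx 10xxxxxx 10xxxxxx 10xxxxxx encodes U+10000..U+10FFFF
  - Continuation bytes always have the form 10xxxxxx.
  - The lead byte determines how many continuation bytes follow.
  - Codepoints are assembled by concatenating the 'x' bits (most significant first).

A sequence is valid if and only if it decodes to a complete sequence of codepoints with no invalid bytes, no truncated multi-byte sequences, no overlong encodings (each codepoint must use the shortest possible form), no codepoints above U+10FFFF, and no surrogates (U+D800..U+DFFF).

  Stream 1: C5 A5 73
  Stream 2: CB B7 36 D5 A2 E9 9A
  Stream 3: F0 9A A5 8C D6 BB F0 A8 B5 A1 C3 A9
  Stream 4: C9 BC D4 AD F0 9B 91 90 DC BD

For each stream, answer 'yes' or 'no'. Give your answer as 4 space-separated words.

Answer: yes no yes yes

Derivation:
Stream 1: decodes cleanly. VALID
Stream 2: error at byte offset 7. INVALID
Stream 3: decodes cleanly. VALID
Stream 4: decodes cleanly. VALID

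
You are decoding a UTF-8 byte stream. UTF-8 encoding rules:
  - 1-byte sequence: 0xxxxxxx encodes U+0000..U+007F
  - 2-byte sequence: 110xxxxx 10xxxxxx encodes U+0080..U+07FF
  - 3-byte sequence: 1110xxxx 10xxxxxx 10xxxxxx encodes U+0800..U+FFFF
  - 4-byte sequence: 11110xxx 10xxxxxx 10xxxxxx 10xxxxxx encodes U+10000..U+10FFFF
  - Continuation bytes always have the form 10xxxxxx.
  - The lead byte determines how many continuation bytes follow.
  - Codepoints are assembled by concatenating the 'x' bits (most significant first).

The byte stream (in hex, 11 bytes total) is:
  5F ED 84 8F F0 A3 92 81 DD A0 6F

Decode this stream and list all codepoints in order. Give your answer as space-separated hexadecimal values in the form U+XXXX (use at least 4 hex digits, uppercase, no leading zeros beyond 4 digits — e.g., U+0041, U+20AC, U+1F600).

Byte[0]=5F: 1-byte ASCII. cp=U+005F
Byte[1]=ED: 3-byte lead, need 2 cont bytes. acc=0xD
Byte[2]=84: continuation. acc=(acc<<6)|0x04=0x344
Byte[3]=8F: continuation. acc=(acc<<6)|0x0F=0xD10F
Completed: cp=U+D10F (starts at byte 1)
Byte[4]=F0: 4-byte lead, need 3 cont bytes. acc=0x0
Byte[5]=A3: continuation. acc=(acc<<6)|0x23=0x23
Byte[6]=92: continuation. acc=(acc<<6)|0x12=0x8D2
Byte[7]=81: continuation. acc=(acc<<6)|0x01=0x23481
Completed: cp=U+23481 (starts at byte 4)
Byte[8]=DD: 2-byte lead, need 1 cont bytes. acc=0x1D
Byte[9]=A0: continuation. acc=(acc<<6)|0x20=0x760
Completed: cp=U+0760 (starts at byte 8)
Byte[10]=6F: 1-byte ASCII. cp=U+006F

Answer: U+005F U+D10F U+23481 U+0760 U+006F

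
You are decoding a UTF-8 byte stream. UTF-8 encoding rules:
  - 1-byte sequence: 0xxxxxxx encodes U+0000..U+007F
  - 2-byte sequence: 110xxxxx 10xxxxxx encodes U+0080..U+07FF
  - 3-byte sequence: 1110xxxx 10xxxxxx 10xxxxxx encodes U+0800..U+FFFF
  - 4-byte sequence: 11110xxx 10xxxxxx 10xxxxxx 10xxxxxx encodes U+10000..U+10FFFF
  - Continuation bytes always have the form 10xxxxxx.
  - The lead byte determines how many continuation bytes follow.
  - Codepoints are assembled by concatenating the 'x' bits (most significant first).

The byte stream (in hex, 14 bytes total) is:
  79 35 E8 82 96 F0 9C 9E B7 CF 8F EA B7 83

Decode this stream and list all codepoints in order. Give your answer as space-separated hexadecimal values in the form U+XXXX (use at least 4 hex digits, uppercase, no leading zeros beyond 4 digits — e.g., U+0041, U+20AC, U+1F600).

Answer: U+0079 U+0035 U+8096 U+1C7B7 U+03CF U+ADC3

Derivation:
Byte[0]=79: 1-byte ASCII. cp=U+0079
Byte[1]=35: 1-byte ASCII. cp=U+0035
Byte[2]=E8: 3-byte lead, need 2 cont bytes. acc=0x8
Byte[3]=82: continuation. acc=(acc<<6)|0x02=0x202
Byte[4]=96: continuation. acc=(acc<<6)|0x16=0x8096
Completed: cp=U+8096 (starts at byte 2)
Byte[5]=F0: 4-byte lead, need 3 cont bytes. acc=0x0
Byte[6]=9C: continuation. acc=(acc<<6)|0x1C=0x1C
Byte[7]=9E: continuation. acc=(acc<<6)|0x1E=0x71E
Byte[8]=B7: continuation. acc=(acc<<6)|0x37=0x1C7B7
Completed: cp=U+1C7B7 (starts at byte 5)
Byte[9]=CF: 2-byte lead, need 1 cont bytes. acc=0xF
Byte[10]=8F: continuation. acc=(acc<<6)|0x0F=0x3CF
Completed: cp=U+03CF (starts at byte 9)
Byte[11]=EA: 3-byte lead, need 2 cont bytes. acc=0xA
Byte[12]=B7: continuation. acc=(acc<<6)|0x37=0x2B7
Byte[13]=83: continuation. acc=(acc<<6)|0x03=0xADC3
Completed: cp=U+ADC3 (starts at byte 11)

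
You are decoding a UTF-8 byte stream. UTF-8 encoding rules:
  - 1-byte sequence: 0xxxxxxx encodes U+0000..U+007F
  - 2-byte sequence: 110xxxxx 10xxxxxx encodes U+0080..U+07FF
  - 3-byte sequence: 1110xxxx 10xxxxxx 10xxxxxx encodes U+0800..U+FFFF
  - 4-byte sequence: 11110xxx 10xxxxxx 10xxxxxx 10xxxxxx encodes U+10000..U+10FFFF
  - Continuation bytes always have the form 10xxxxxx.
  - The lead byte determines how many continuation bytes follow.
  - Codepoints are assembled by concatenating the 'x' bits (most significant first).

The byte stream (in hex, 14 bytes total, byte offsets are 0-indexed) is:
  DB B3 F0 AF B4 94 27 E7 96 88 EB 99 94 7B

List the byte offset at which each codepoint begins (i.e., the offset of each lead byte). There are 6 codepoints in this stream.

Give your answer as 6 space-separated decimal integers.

Byte[0]=DB: 2-byte lead, need 1 cont bytes. acc=0x1B
Byte[1]=B3: continuation. acc=(acc<<6)|0x33=0x6F3
Completed: cp=U+06F3 (starts at byte 0)
Byte[2]=F0: 4-byte lead, need 3 cont bytes. acc=0x0
Byte[3]=AF: continuation. acc=(acc<<6)|0x2F=0x2F
Byte[4]=B4: continuation. acc=(acc<<6)|0x34=0xBF4
Byte[5]=94: continuation. acc=(acc<<6)|0x14=0x2FD14
Completed: cp=U+2FD14 (starts at byte 2)
Byte[6]=27: 1-byte ASCII. cp=U+0027
Byte[7]=E7: 3-byte lead, need 2 cont bytes. acc=0x7
Byte[8]=96: continuation. acc=(acc<<6)|0x16=0x1D6
Byte[9]=88: continuation. acc=(acc<<6)|0x08=0x7588
Completed: cp=U+7588 (starts at byte 7)
Byte[10]=EB: 3-byte lead, need 2 cont bytes. acc=0xB
Byte[11]=99: continuation. acc=(acc<<6)|0x19=0x2D9
Byte[12]=94: continuation. acc=(acc<<6)|0x14=0xB654
Completed: cp=U+B654 (starts at byte 10)
Byte[13]=7B: 1-byte ASCII. cp=U+007B

Answer: 0 2 6 7 10 13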